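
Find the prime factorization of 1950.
2 × 3 × 5^2 × 13

Divide by primes starting from smallest:
1950 ÷ 2 = 975
975 ÷ 3 = 325
325 ÷ 5 = 65
65 ÷ 5 = 13
13 ÷ 13 = 1

1950 = 2 × 3 × 5^2 × 13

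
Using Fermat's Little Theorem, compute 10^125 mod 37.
By Fermat: 10^{36} ≡ 1 (mod 37). 125 = 3×36 + 17. So 10^{125} ≡ 10^{17} ≡ 26 (mod 37)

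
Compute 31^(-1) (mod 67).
13

Using Extended Euclidean Algorithm:
gcd(31, 67) = 1
Bezout coefficients: 31 × 13 + 67 × -6 = 1
So 31 × 13 ≡ 1 (mod 67)
The inverse is 13 mod 67 = 13
Verification: 31 × 13 = 403 = 6 × 67 + 1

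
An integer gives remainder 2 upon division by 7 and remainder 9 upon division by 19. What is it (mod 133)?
M = 7 × 19 = 133. M₁ = 19, y₁ ≡ 3 (mod 7). M₂ = 7, y₂ ≡ 11 (mod 19). t = 2×19×3 + 9×7×11 ≡ 9 (mod 133). The smallest positive such number is 9.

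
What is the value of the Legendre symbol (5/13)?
(5/13) = 5^{6} mod 13 = -1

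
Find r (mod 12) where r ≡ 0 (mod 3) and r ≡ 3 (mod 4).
M = 3 × 4 = 12. M₁ = 4, y₁ ≡ 1 (mod 3). M₂ = 3, y₂ ≡ 3 (mod 4). r = 0×4×1 + 3×3×3 ≡ 3 (mod 12)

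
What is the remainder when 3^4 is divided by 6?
4 = 4 (binary 100). Repeated squaring mod 6: 3^1 ≡ 3; 3^2 ≡ 3² = 9 ≡ 3; 3^4 ≡ 3² = 9 ≡ 3. So 3^4 ≡ 3 (mod 6).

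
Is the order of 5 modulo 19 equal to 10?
No, the actual order is 9, not 10.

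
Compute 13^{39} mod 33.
28

Using successive squaring:
Binary expansion of 39: 100111
Powers of 13 mod 33 (each is the square of the previous):
  13^1 ≡ 13 (mod 33)
  13^2 ≡ 13² = 169 ≡ 4 (mod 33)
  13^4 ≡ 4² = 16 ≡ 16 (mod 33)
  13^8 ≡ 16² = 256 ≡ 25 (mod 33)
  13^16 ≡ 25² = 625 ≡ 31 (mod 33)
  13^32 ≡ 31² = 961 ≡ 4 (mod 33)
39 = 32 + 4 + 2 + 1, so 13^39 = 13^32 × 13^4 × 13^2 × 13^1 ≡ 4 × 16 × 4 × 13 (mod 33)
Multiplying step by step:
  4 × 16 = 64 ≡ 31 (mod 33)
  31 × 4 = 124 ≡ 25 (mod 33)
  25 × 13 = 325 ≡ 28 (mod 33)
Result: 13^39 ≡ 28 (mod 33)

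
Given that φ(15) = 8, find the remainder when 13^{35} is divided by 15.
By Euler: 13^{8} ≡ 1 (mod 15) since gcd(13, 15) = 1. 35 = 4×8 + 3. So 13^{35} ≡ 13^{3} ≡ 7 (mod 15)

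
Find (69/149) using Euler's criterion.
(69/149) = 69^{74} mod 149 = 1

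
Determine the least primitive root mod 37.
p - 1 = 36 has prime divisors 2, 3. h is a primitive root mod 37 iff h^(36/q) ≢ 1 (mod 37) for each such q.
h = 2: 2^18 ≡ 36, 2^12 ≡ 26 (mod 37); none is 1, so 2 has order 36 and is a primitive root.
The smallest primitive root mod 37 is g = 2.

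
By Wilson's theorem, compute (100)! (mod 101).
By Wilson's theorem, (100)! ≡ -1 ≡ 100 (mod 101)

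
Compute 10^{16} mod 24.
16

Using successive squaring:
Binary expansion of 16: 10000
Powers of 10 mod 24 (each is the square of the previous):
  10^1 ≡ 10 (mod 24)
  10^2 ≡ 10² = 100 ≡ 4 (mod 24)
  10^4 ≡ 4² = 16 ≡ 16 (mod 24)
  10^8 ≡ 16² = 256 ≡ 16 (mod 24)
  10^16 ≡ 16² = 256 ≡ 16 (mod 24)
16 is a power of 2, so 10^16 is the last square: ≡ 16 (mod 24)
Result: 10^16 ≡ 16 (mod 24)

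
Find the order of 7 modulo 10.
Powers of 7 mod 10: 7^1≡7, 7^2≡9, 7^3≡3, 7^4≡1. Order = 4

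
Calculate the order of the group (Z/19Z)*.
18

Prime factorization: 19 = 19
Using the formula φ(n) = n × Π(1 - 1/p) for each prime factor p:
φ(19) = 19 × (1 - 1/19)
φ(19) = 18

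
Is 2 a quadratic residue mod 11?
By Euler's criterion: 2^{5} ≡ 10 (mod 11). Since this equals -1 (≡ 10), 2 is not a QR.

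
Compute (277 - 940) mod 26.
13

(277 - 940) = -663
-663 mod 26 = 13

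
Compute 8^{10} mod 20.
4

Using successive squaring:
Binary expansion of 10: 1010
Powers of 8 mod 20 (each is the square of the previous):
  8^1 ≡ 8 (mod 20)
  8^2 ≡ 8² = 64 ≡ 4 (mod 20)
  8^4 ≡ 4² = 16 ≡ 16 (mod 20)
  8^8 ≡ 16² = 256 ≡ 16 (mod 20)
10 = 8 + 2, so 8^10 = 8^8 × 8^2 ≡ 16 × 4 (mod 20)
Multiplying step by step:
  16 × 4 = 64 ≡ 4 (mod 20)
Result: 8^10 ≡ 4 (mod 20)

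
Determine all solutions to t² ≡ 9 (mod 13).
The square roots of 9 mod 13 are 3 and 10. Verify: 3² = 9 ≡ 9 (mod 13)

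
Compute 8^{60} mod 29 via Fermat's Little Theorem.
7

By Fermat's Little Theorem, a^(p-1) ≡ 1 (mod p) for prime p and gcd(a, p) = 1
Here p = 29, so 8^28 ≡ 1 (mod 29)
We can reduce the exponent: 60 mod 28 = 4
So 8^60 ≡ 8^4 (mod 29)
Computing: 8^4 mod 29 = 7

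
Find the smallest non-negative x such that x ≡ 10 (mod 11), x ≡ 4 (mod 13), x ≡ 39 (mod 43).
1759

Using the Chinese Remainder Theorem:
M = product of moduli = 6149
For equation 1: M_1 = 559, 559 ≡ 9 (mod 11), inverse of 559 mod 11 is 5 (check: 9 × 5 = 45 ≡ 1 (mod 11))
For equation 2: M_2 = 473, 473 ≡ 5 (mod 13), inverse of 473 mod 13 is 8 (check: 5 × 8 = 40 ≡ 1 (mod 13))
For equation 3: M_3 = 143, 143 ≡ 14 (mod 43), inverse of 143 mod 43 is 40 (check: 14 × 40 = 560 ≡ 1 (mod 43))
Combine: x ≡ Σ r_i×M_i×(M_i⁻¹ mod m_i) = 10×559×5 + 4×473×8 + 39×143×40 = 27950 + 15136 + 223080 = 266166
266166 mod 6149 = 1759
x ≡ 1759 (mod 6149)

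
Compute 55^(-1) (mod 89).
55^(-1) ≡ 34 (mod 89). Verification: 55 × 34 = 1870 ≡ 1 (mod 89)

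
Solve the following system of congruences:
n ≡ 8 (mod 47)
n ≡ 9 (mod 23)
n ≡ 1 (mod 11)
4379

Using the Chinese Remainder Theorem:
M = product of moduli = 11891
For equation 1: M_1 = 253, 253 ≡ 18 (mod 47), inverse of 253 mod 47 is 34 (check: 18 × 34 = 612 ≡ 1 (mod 47))
For equation 2: M_2 = 517, 517 ≡ 11 (mod 23), inverse of 517 mod 23 is 21 (check: 11 × 21 = 231 ≡ 1 (mod 23))
For equation 3: M_3 = 1081, 1081 ≡ 3 (mod 11), inverse of 1081 mod 11 is 4 (check: 3 × 4 = 12 ≡ 1 (mod 11))
Combine: n ≡ Σ r_i×M_i×(M_i⁻¹ mod m_i) = 8×253×34 + 9×517×21 + 1×1081×4 = 68816 + 97713 + 4324 = 170853
170853 mod 11891 = 4379
n ≡ 4379 (mod 11891)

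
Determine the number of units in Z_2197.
2028

Prime factorization: 2197 = 13^3
Using the formula φ(n) = n × Π(1 - 1/p) for each prime factor p:
φ(2197) = 2197 × (1 - 1/13)
φ(2197) = 2028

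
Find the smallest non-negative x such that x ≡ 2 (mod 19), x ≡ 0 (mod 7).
21

Using the Chinese Remainder Theorem:
M = product of moduli = 133
For equation 1: M_1 = 7, 7 ≡ 7 (mod 19), inverse of 7 mod 19 is 11 (check: 7 × 11 = 77 ≡ 1 (mod 19))
For equation 2: M_2 = 19, 19 ≡ 5 (mod 7), inverse of 19 mod 7 is 3 (check: 5 × 3 = 15 ≡ 1 (mod 7))
Combine: x ≡ Σ r_i×M_i×(M_i⁻¹ mod m_i) = 2×7×11 + 0×19×3 = 154 + 0 = 154
154 mod 133 = 21
x ≡ 21 (mod 133)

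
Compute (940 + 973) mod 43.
21

(940 + 973) = 1913
1913 mod 43 = 21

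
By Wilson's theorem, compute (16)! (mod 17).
By Wilson's theorem, (16)! ≡ -1 ≡ 16 (mod 17)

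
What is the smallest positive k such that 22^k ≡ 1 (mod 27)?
Powers of 22 mod 27: 22^1≡22, 22^2≡25, 22^3≡10, 22^4≡4, 22^5≡7, 22^6≡19, 22^7≡13, 22^8≡16, 22^9≡1. Order = 9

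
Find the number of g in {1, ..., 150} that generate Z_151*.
Number of primitive roots mod 151 = φ(150) = 40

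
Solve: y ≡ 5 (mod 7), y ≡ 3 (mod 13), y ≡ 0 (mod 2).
M = 7 × 13 × 2 = 182. M₁ = 26, y₁ ≡ 3 (mod 7). M₂ = 14, y₂ ≡ 1 (mod 13). M₃ = 91, y₃ ≡ 1 (mod 2). y = 5×26×3 + 3×14×1 + 0×91×1 ≡ 68 (mod 182)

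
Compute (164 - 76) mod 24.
16

(164 - 76) = 88
88 mod 24 = 16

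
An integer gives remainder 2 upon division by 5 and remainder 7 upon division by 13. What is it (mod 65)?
M = 5 × 13 = 65. M₁ = 13, y₁ ≡ 2 (mod 5). M₂ = 5, y₂ ≡ 8 (mod 13). t = 2×13×2 + 7×5×8 ≡ 7 (mod 65). The smallest positive such number is 7.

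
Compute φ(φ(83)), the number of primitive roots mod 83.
Number of primitive roots mod 83 = φ(82) = 40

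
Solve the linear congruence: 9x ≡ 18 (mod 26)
2

Since gcd(9, 26) = 1 divides 18, a solution exists.
Multiply both sides by the inverse of 9 mod 26:
  9^(-1) mod 26 = 3
  x ≡ 3 × 18 ≡ 54 ≡ 2 (mod 26)
Verification: 9 × 2 = 18 = 0 × 26 + 18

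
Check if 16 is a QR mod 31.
By Euler's criterion: 16^{15} ≡ 1 (mod 31). Since this equals 1, 16 is a QR.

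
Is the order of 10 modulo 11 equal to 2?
Yes, ord_11(10) = 2.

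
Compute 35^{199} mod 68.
35

Using successive squaring:
Binary expansion of 199: 11000111
Powers of 35 mod 68 (each is the square of the previous):
  35^1 ≡ 35 (mod 68)
  35^2 ≡ 35² = 1225 ≡ 1 (mod 68)
  35^4 ≡ 1² = 1 ≡ 1 (mod 68)
  35^8 ≡ 1² = 1 ≡ 1 (mod 68)
  35^16 ≡ 1² = 1 ≡ 1 (mod 68)
  35^32 ≡ 1² = 1 ≡ 1 (mod 68)
  35^64 ≡ 1² = 1 ≡ 1 (mod 68)
  35^128 ≡ 1² = 1 ≡ 1 (mod 68)
199 = 128 + 64 + 4 + 2 + 1, so 35^199 = 35^128 × 35^64 × 35^4 × 35^2 × 35^1 ≡ 1 × 1 × 1 × 1 × 35 (mod 68)
Multiplying step by step:
  1 × 1 = 1 ≡ 1 (mod 68)
  1 × 1 = 1 ≡ 1 (mod 68)
  1 × 1 = 1 ≡ 1 (mod 68)
  1 × 35 = 35 ≡ 35 (mod 68)
Result: 35^199 ≡ 35 (mod 68)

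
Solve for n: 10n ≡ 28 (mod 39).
34

Since gcd(10, 39) = 1 divides 28, a solution exists.
Multiply both sides by the inverse of 10 mod 39:
  10^(-1) mod 39 = 4
  x ≡ 4 × 28 ≡ 112 ≡ 34 (mod 39)
Verification: 10 × 34 = 340 = 8 × 39 + 28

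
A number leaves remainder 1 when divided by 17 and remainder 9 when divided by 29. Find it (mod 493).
M = 17 × 29 = 493. M₁ = 29, y₁ ≡ 10 (mod 17). M₂ = 17, y₂ ≡ 12 (mod 29). t = 1×29×10 + 9×17×12 ≡ 154 (mod 493)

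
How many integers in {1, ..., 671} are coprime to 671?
600

Prime factorization: 671 = 11 × 61
Using the formula φ(n) = n × Π(1 - 1/p) for each prime factor p:
φ(671) = 671 × (1 - 1/11) × (1 - 1/61)
φ(671) = 600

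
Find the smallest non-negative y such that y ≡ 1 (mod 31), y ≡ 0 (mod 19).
342

Using the Chinese Remainder Theorem:
M = product of moduli = 589
For equation 1: M_1 = 19, 19 ≡ 19 (mod 31), inverse of 19 mod 31 is 18 (check: 19 × 18 = 342 ≡ 1 (mod 31))
For equation 2: M_2 = 31, 31 ≡ 12 (mod 19), inverse of 31 mod 19 is 8 (check: 12 × 8 = 96 ≡ 1 (mod 19))
Combine: y ≡ Σ r_i×M_i×(M_i⁻¹ mod m_i) = 1×19×18 + 0×31×8 = 342 + 0 = 342
342 mod 589 = 342
y ≡ 342 (mod 589)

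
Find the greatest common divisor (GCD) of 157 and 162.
1

Using the Euclidean algorithm:
157 = 0 × 162 + 157
162 = 1 × 157 + 5
157 = 31 × 5 + 2
5 = 2 × 2 + 1
2 = 2 × 1 + 0

GCD(157, 162) = 1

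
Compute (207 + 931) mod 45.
13

(207 + 931) = 1138
1138 mod 45 = 13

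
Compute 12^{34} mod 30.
24

Using successive squaring:
Binary expansion of 34: 100010
Powers of 12 mod 30 (each is the square of the previous):
  12^1 ≡ 12 (mod 30)
  12^2 ≡ 12² = 144 ≡ 24 (mod 30)
  12^4 ≡ 24² = 576 ≡ 6 (mod 30)
  12^8 ≡ 6² = 36 ≡ 6 (mod 30)
  12^16 ≡ 6² = 36 ≡ 6 (mod 30)
  12^32 ≡ 6² = 36 ≡ 6 (mod 30)
34 = 32 + 2, so 12^34 = 12^32 × 12^2 ≡ 6 × 24 (mod 30)
Multiplying step by step:
  6 × 24 = 144 ≡ 24 (mod 30)
Result: 12^34 ≡ 24 (mod 30)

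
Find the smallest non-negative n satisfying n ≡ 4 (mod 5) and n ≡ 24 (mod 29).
M = 5 × 29 = 145. M₁ = 29, y₁ ≡ 4 (mod 5). M₂ = 5, y₂ ≡ 6 (mod 29). n = 4×29×4 + 24×5×6 ≡ 24 (mod 145)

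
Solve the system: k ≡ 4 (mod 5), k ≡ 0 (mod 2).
M = 5 × 2 = 10. M₁ = 2, y₁ ≡ 3 (mod 5). M₂ = 5, y₂ ≡ 1 (mod 2). k = 4×2×3 + 0×5×1 ≡ 4 (mod 10)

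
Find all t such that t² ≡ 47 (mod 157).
The square roots of 47 mod 157 are 19 and 138. Verify: 19² = 361 ≡ 47 (mod 157)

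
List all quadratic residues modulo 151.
QRs mod 151: {1, 2, 4, 5, 8, 9, 10, 11, 16, 17, 18, 19, 20, 21, 22, 25, 29, 31, 32, 34, 36, 37, 38, 39, 40, 42, 43, 44, 45, 47, 49, 50, 55, 58, 59, 62, 64, 68, 69, 72, 74, 76, 78, 80, 81, 84, 85, 86, 88, 90, 91, 94, 95, 97, 98, 99, 100, 103, 105, 110, 116, 118, 121, 123, 124, 125, 127, 128, 136, 137, 138, 139, 144, 145, 148}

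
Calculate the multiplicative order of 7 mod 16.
Powers of 7 mod 16: 7^1≡7, 7^2≡1. Order = 2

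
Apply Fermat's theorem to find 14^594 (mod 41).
By Fermat: 14^{40} ≡ 1 (mod 41). 594 ≡ 34 (mod 40). So 14^{594} ≡ 14^{34} ≡ 32 (mod 41)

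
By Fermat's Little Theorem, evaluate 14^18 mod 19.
By Fermat's Little Theorem, 14^{18} ≡ 1 (mod 19) since 19 is prime and gcd(14, 19) = 1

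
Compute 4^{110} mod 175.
51

Using successive squaring:
Binary expansion of 110: 1101110
Powers of 4 mod 175 (each is the square of the previous):
  4^1 ≡ 4 (mod 175)
  4^2 ≡ 4² = 16 ≡ 16 (mod 175)
  4^4 ≡ 16² = 256 ≡ 81 (mod 175)
  4^8 ≡ 81² = 6561 ≡ 86 (mod 175)
  4^16 ≡ 86² = 7396 ≡ 46 (mod 175)
  4^32 ≡ 46² = 2116 ≡ 16 (mod 175)
  4^64 ≡ 16² = 256 ≡ 81 (mod 175)
110 = 64 + 32 + 8 + 4 + 2, so 4^110 = 4^64 × 4^32 × 4^8 × 4^4 × 4^2 ≡ 81 × 16 × 86 × 81 × 16 (mod 175)
Multiplying step by step:
  81 × 16 = 1296 ≡ 71 (mod 175)
  71 × 86 = 6106 ≡ 156 (mod 175)
  156 × 81 = 12636 ≡ 36 (mod 175)
  36 × 16 = 576 ≡ 51 (mod 175)
Result: 4^110 ≡ 51 (mod 175)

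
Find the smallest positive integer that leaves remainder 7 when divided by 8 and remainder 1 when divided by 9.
M = 8 × 9 = 72. M₁ = 9, y₁ ≡ 1 (mod 8). M₂ = 8, y₂ ≡ 8 (mod 9). m = 7×9×1 + 1×8×8 ≡ 55 (mod 72). The smallest positive such number is 55.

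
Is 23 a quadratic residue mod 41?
By Euler's criterion: 23^{20} ≡ 1 (mod 41). Since this equals 1, 23 is a QR.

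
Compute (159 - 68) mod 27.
10

(159 - 68) = 91
91 mod 27 = 10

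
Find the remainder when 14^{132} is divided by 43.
By Fermat: 14^{42} ≡ 1 (mod 43). 132 = 3×42 + 6. So 14^{132} ≡ 14^{6} ≡ 21 (mod 43)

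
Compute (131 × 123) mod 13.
6

(131 × 123) = 16113
16113 mod 13 = 6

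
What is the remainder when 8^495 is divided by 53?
Using Fermat: 8^{52} ≡ 1 (mod 53). 495 ≡ 27 (mod 52). So 8^{495} ≡ 8^{27} ≡ 45 (mod 53)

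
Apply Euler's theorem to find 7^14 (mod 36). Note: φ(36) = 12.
By Euler: 7^{12} ≡ 1 (mod 36) since gcd(7, 36) = 1. 14 = 1×12 + 2. So 7^{14} ≡ 7^{2} ≡ 13 (mod 36)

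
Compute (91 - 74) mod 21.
17

(91 - 74) = 17
17 mod 21 = 17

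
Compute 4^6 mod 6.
6 = 4 + 2 (binary 110). Repeated squaring mod 6: 4^1 ≡ 4; 4^2 ≡ 4² = 16 ≡ 4; 4^4 ≡ 4² = 16 ≡ 4. Multiply: 4^6 = 4^4 × 4^2 ≡ 4 × 4 (mod 6): 4 × 4 = 16 ≡ 4. So 4^6 ≡ 4 (mod 6).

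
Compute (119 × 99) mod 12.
9

(119 × 99) = 11781
11781 mod 12 = 9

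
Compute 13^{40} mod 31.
5

Using successive squaring:
Binary expansion of 40: 101000
Powers of 13 mod 31 (each is the square of the previous):
  13^1 ≡ 13 (mod 31)
  13^2 ≡ 13² = 169 ≡ 14 (mod 31)
  13^4 ≡ 14² = 196 ≡ 10 (mod 31)
  13^8 ≡ 10² = 100 ≡ 7 (mod 31)
  13^16 ≡ 7² = 49 ≡ 18 (mod 31)
  13^32 ≡ 18² = 324 ≡ 14 (mod 31)
40 = 32 + 8, so 13^40 = 13^32 × 13^8 ≡ 14 × 7 (mod 31)
Multiplying step by step:
  14 × 7 = 98 ≡ 5 (mod 31)
Result: 13^40 ≡ 5 (mod 31)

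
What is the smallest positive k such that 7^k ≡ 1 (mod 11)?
Powers of 7 mod 11: 7^1≡7, 7^2≡5, 7^3≡2, 7^4≡3, 7^5≡10, 7^6≡4, 7^7≡6, 7^8≡9, 7^9≡8, 7^10≡1. Order = 10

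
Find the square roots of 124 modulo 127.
The square roots of 124 mod 127 are 88 and 39. Verify: 88² = 7744 ≡ 124 (mod 127)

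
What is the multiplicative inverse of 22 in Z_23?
22

Using Extended Euclidean Algorithm:
gcd(22, 23) = 1
Bezout coefficients: 22 × -1 + 23 × 1 = 1
So 22 × -1 ≡ 1 (mod 23)
The inverse is -1 mod 23 = 22
Verification: 22 × 22 = 484 = 21 × 23 + 1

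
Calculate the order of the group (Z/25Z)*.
20

Prime factorization: 25 = 5^2
Using the formula φ(n) = n × Π(1 - 1/p) for each prime factor p:
φ(25) = 25 × (1 - 1/5)
φ(25) = 20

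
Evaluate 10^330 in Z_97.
Using Fermat: 10^{96} ≡ 1 (mod 97). 330 ≡ 42 (mod 96). So 10^{330} ≡ 10^{42} ≡ 79 (mod 97)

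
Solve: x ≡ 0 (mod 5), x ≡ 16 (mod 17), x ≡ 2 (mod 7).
M = 5 × 17 × 7 = 595. M₁ = 119, y₁ ≡ 4 (mod 5). M₂ = 35, y₂ ≡ 1 (mod 17). M₃ = 85, y₃ ≡ 1 (mod 7). x = 0×119×4 + 16×35×1 + 2×85×1 ≡ 135 (mod 595)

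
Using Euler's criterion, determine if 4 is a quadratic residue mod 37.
By Euler's criterion: 4^{18} ≡ 1 (mod 37). Since this equals 1, 4 is a QR.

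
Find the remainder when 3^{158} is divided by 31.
By Fermat: 3^{30} ≡ 1 (mod 31). 158 = 5×30 + 8. So 3^{158} ≡ 3^{8} ≡ 20 (mod 31)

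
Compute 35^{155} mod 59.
20

Using successive squaring:
Binary expansion of 155: 10011011
Powers of 35 mod 59 (each is the square of the previous):
  35^1 ≡ 35 (mod 59)
  35^2 ≡ 35² = 1225 ≡ 45 (mod 59)
  35^4 ≡ 45² = 2025 ≡ 19 (mod 59)
  35^8 ≡ 19² = 361 ≡ 7 (mod 59)
  35^16 ≡ 7² = 49 ≡ 49 (mod 59)
  35^32 ≡ 49² = 2401 ≡ 41 (mod 59)
  35^64 ≡ 41² = 1681 ≡ 29 (mod 59)
  35^128 ≡ 29² = 841 ≡ 15 (mod 59)
155 = 128 + 16 + 8 + 2 + 1, so 35^155 = 35^128 × 35^16 × 35^8 × 35^2 × 35^1 ≡ 15 × 49 × 7 × 45 × 35 (mod 59)
Multiplying step by step:
  15 × 49 = 735 ≡ 27 (mod 59)
  27 × 7 = 189 ≡ 12 (mod 59)
  12 × 45 = 540 ≡ 9 (mod 59)
  9 × 35 = 315 ≡ 20 (mod 59)
Result: 35^155 ≡ 20 (mod 59)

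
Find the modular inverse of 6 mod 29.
6^(-1) ≡ 5 (mod 29). Verification: 6 × 5 = 30 ≡ 1 (mod 29)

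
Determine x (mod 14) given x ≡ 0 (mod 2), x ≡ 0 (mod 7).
0

Using the Chinese Remainder Theorem:
M = product of moduli = 14
For equation 1: M_1 = 7, 7 ≡ 1 (mod 2), inverse of 7 mod 2 is 1 (check: 1 × 1 = 1 ≡ 1 (mod 2))
For equation 2: M_2 = 2, 2 ≡ 2 (mod 7), inverse of 2 mod 7 is 4 (check: 2 × 4 = 8 ≡ 1 (mod 7))
Combine: x ≡ Σ r_i×M_i×(M_i⁻¹ mod m_i) = 0×7×1 + 0×2×4 = 0 + 0 = 0
0 mod 14 = 0
x ≡ 0 (mod 14)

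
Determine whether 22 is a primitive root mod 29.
p - 1 = 28 has prime divisors 2, 7. Check 22^(28/q) mod 29 for each: 22^(28/2) = 22^14 ≡ 1, 22^(28/7) = 22^4 ≡ 23 (mod 29). Since 22^14 ≡ 1 (mod 29), the order of 22 divides 14 (in fact the order is 14) ≠ 28, so it is not a primitive root.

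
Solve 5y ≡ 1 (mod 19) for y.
4

Using Extended Euclidean Algorithm:
gcd(5, 19) = 1
Bezout coefficients: 5 × 4 + 19 × -1 = 1
So 5 × 4 ≡ 1 (mod 19)
The inverse is 4 mod 19 = 4
Verification: 5 × 4 = 20 = 1 × 19 + 1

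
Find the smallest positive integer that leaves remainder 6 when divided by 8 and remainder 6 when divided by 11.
M = 8 × 11 = 88. M₁ = 11, y₁ ≡ 3 (mod 8). M₂ = 8, y₂ ≡ 7 (mod 11). x = 6×11×3 + 6×8×7 ≡ 6 (mod 88). The smallest positive such number is 6.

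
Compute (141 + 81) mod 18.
6

(141 + 81) = 222
222 mod 18 = 6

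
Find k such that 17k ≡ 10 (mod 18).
8

Since gcd(17, 18) = 1 divides 10, a solution exists.
Multiply both sides by the inverse of 17 mod 18:
  17^(-1) mod 18 = 17
  x ≡ 17 × 10 ≡ 170 ≡ 8 (mod 18)
Verification: 17 × 8 = 136 = 7 × 18 + 10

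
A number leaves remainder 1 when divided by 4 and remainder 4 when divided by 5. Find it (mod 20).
M = 4 × 5 = 20. M₁ = 5, y₁ ≡ 1 (mod 4). M₂ = 4, y₂ ≡ 4 (mod 5). r = 1×5×1 + 4×4×4 ≡ 9 (mod 20)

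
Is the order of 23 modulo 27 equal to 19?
No, the actual order is 18, not 19.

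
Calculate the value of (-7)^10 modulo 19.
(-7) ≡ 12 (mod 19). 10 = 8 + 2 (binary 1010). Repeated squaring mod 19: 12^1 ≡ 12; 12^2 ≡ 12² = 144 ≡ 11; 12^4 ≡ 11² = 121 ≡ 7; 12^8 ≡ 7² = 49 ≡ 11. Multiply: (-7)^10 ≡ 12^8 × 12^2 ≡ 11 × 11 (mod 19): 11 × 11 = 121 ≡ 7. So (-7)^10 ≡ 7 (mod 19).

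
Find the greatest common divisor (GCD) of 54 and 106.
2

Using the Euclidean algorithm:
54 = 0 × 106 + 54
106 = 1 × 54 + 52
54 = 1 × 52 + 2
52 = 26 × 2 + 0

GCD(54, 106) = 2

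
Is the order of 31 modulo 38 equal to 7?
No, the actual order is 6, not 7.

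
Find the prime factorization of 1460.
2^2 × 5 × 73

Divide by primes starting from smallest:
1460 ÷ 2 = 730
730 ÷ 2 = 365
365 ÷ 5 = 73
73 ÷ 73 = 1

1460 = 2^2 × 5 × 73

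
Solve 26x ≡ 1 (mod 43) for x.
26^(-1) ≡ 5 (mod 43). Verification: 26 × 5 = 130 ≡ 1 (mod 43)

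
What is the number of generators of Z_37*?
Number of primitive roots mod 37 = φ(36) = 12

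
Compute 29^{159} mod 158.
57

Using successive squaring:
Binary expansion of 159: 10011111
Powers of 29 mod 158 (each is the square of the previous):
  29^1 ≡ 29 (mod 158)
  29^2 ≡ 29² = 841 ≡ 51 (mod 158)
  29^4 ≡ 51² = 2601 ≡ 73 (mod 158)
  29^8 ≡ 73² = 5329 ≡ 115 (mod 158)
  29^16 ≡ 115² = 13225 ≡ 111 (mod 158)
  29^32 ≡ 111² = 12321 ≡ 155 (mod 158)
  29^64 ≡ 155² = 24025 ≡ 9 (mod 158)
  29^128 ≡ 9² = 81 ≡ 81 (mod 158)
159 = 128 + 16 + 8 + 4 + 2 + 1, so 29^159 = 29^128 × 29^16 × 29^8 × 29^4 × 29^2 × 29^1 ≡ 81 × 111 × 115 × 73 × 51 × 29 (mod 158)
Multiplying step by step:
  81 × 111 = 8991 ≡ 143 (mod 158)
  143 × 115 = 16445 ≡ 13 (mod 158)
  13 × 73 = 949 ≡ 1 (mod 158)
  1 × 51 = 51 ≡ 51 (mod 158)
  51 × 29 = 1479 ≡ 57 (mod 158)
Result: 29^159 ≡ 57 (mod 158)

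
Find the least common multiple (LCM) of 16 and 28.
112

First find GCD(16, 28) using the Euclidean algorithm:
16 = 0 × 28 + 16
28 = 1 × 16 + 12
16 = 1 × 12 + 4
12 = 3 × 4 + 0
GCD(16, 28) = 4

LCM formula: LCM(a, b) = (a × b) / GCD(a, b)
LCM(16, 28) = (16 × 28) / 4
LCM(16, 28) = 448 / 4
LCM(16, 28) = 112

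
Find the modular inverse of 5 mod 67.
5^(-1) ≡ 27 (mod 67). Verification: 5 × 27 = 135 ≡ 1 (mod 67)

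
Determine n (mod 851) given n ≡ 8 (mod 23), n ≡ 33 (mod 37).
514

Using the Chinese Remainder Theorem:
M = product of moduli = 851
For equation 1: M_1 = 37, 37 ≡ 14 (mod 23), inverse of 37 mod 23 is 5 (check: 14 × 5 = 70 ≡ 1 (mod 23))
For equation 2: M_2 = 23, 23 ≡ 23 (mod 37), inverse of 23 mod 37 is 29 (check: 23 × 29 = 667 ≡ 1 (mod 37))
Combine: n ≡ Σ r_i×M_i×(M_i⁻¹ mod m_i) = 8×37×5 + 33×23×29 = 1480 + 22011 = 23491
23491 mod 851 = 514
n ≡ 514 (mod 851)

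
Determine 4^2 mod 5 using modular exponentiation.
2 = 2 (binary 10). Repeated squaring mod 5: 4^1 ≡ 4; 4^2 ≡ 4² = 16 ≡ 1. So 4^2 ≡ 1 (mod 5).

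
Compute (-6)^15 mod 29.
Using repeated squaring. (-6) ≡ 23 (mod 29). 15 = 8 + 4 + 2 + 1 (binary 1111). Repeated squaring mod 29: 23^1 ≡ 23; 23^2 ≡ 23² = 529 ≡ 7; 23^4 ≡ 7² = 49 ≡ 20; 23^8 ≡ 20² = 400 ≡ 23. Multiply: (-6)^15 ≡ 23^8 × 23^4 × 23^2 × 23^1 ≡ 23 × 20 × 7 × 23 (mod 29): 23 × 20 = 460 ≡ 25; 25 × 7 = 175 ≡ 1; 1 × 23 = 23 ≡ 23. So (-6)^15 ≡ 23 (mod 29).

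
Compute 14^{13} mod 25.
19

Using successive squaring:
Binary expansion of 13: 1101
Powers of 14 mod 25 (each is the square of the previous):
  14^1 ≡ 14 (mod 25)
  14^2 ≡ 14² = 196 ≡ 21 (mod 25)
  14^4 ≡ 21² = 441 ≡ 16 (mod 25)
  14^8 ≡ 16² = 256 ≡ 6 (mod 25)
13 = 8 + 4 + 1, so 14^13 = 14^8 × 14^4 × 14^1 ≡ 6 × 16 × 14 (mod 25)
Multiplying step by step:
  6 × 16 = 96 ≡ 21 (mod 25)
  21 × 14 = 294 ≡ 19 (mod 25)
Result: 14^13 ≡ 19 (mod 25)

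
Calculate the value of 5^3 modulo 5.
5 ≡ 0 (mod 5). 3 = 2 + 1 (binary 11). Repeated squaring mod 5: 0^1 ≡ 0; 0^2 ≡ 0² = 0 ≡ 0. Multiply: 5^3 ≡ 0^2 × 0^1 ≡ 0 × 0 (mod 5): 0 × 0 = 0 ≡ 0. So 5^3 ≡ 0 (mod 5).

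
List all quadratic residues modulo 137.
QRs mod 137: {1, 2, 4, 7, 8, 9, 11, 14, 15, 16, 17, 18, 19, 22, 25, 28, 30, 32, 34, 36, 37, 38, 39, 44, 49, 50, 56, 59, 60, 61, 63, 64, 65, 68, 69, 72, 73, 74, 76, 77, 78, 81, 87, 88, 93, 98, 99, 100, 101, 103, 105, 107, 109, 112, 115, 118, 119, 120, 121, 122, 123, 126, 128, 129, 130, 133, 135, 136}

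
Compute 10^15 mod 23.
Using repeated squaring. 15 = 8 + 4 + 2 + 1 (binary 1111). Repeated squaring mod 23: 10^1 ≡ 10; 10^2 ≡ 10² = 100 ≡ 8; 10^4 ≡ 8² = 64 ≡ 18; 10^8 ≡ 18² = 324 ≡ 2. Multiply: 10^15 = 10^8 × 10^4 × 10^2 × 10^1 ≡ 2 × 18 × 8 × 10 (mod 23): 2 × 18 = 36 ≡ 13; 13 × 8 = 104 ≡ 12; 12 × 10 = 120 ≡ 5. So 10^15 ≡ 5 (mod 23).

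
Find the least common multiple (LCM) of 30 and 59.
1770

First find GCD(30, 59) using the Euclidean algorithm:
30 = 0 × 59 + 30
59 = 1 × 30 + 29
30 = 1 × 29 + 1
29 = 29 × 1 + 0
GCD(30, 59) = 1

LCM formula: LCM(a, b) = (a × b) / GCD(a, b)
LCM(30, 59) = (30 × 59) / 1
LCM(30, 59) = 1770 / 1
LCM(30, 59) = 1770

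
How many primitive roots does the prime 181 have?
Number of primitive roots mod 181 = φ(180) = 48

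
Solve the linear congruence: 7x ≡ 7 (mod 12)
1

Since gcd(7, 12) = 1 divides 7, a solution exists.
Multiply both sides by the inverse of 7 mod 12:
  7^(-1) mod 12 = 7
  x ≡ 7 × 7 ≡ 49 ≡ 1 (mod 12)
Verification: 7 × 1 = 7 = 0 × 12 + 7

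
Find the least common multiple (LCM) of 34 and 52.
884

First find GCD(34, 52) using the Euclidean algorithm:
34 = 0 × 52 + 34
52 = 1 × 34 + 18
34 = 1 × 18 + 16
18 = 1 × 16 + 2
16 = 8 × 2 + 0
GCD(34, 52) = 2

LCM formula: LCM(a, b) = (a × b) / GCD(a, b)
LCM(34, 52) = (34 × 52) / 2
LCM(34, 52) = 1768 / 2
LCM(34, 52) = 884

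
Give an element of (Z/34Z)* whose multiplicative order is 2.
33 has order 2 mod 34 since 33^{2} ≡ 1 (mod 34) and no smaller power works.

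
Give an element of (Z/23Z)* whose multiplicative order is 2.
22 has order 2 mod 23 since 22^{2} ≡ 1 (mod 23) and no smaller power works.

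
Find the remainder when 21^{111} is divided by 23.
By Fermat: 21^{22} ≡ 1 (mod 23). 111 = 5×22 + 1. So 21^{111} ≡ 21^{1} ≡ 21 (mod 23)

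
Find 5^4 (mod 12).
4 = 4 (binary 100). Repeated squaring mod 12: 5^1 ≡ 5; 5^2 ≡ 5² = 25 ≡ 1; 5^4 ≡ 1² = 1 ≡ 1. So 5^4 ≡ 1 (mod 12).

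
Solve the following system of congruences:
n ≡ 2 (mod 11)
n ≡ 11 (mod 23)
57

Using the Chinese Remainder Theorem:
M = product of moduli = 253
For equation 1: M_1 = 23, 23 ≡ 1 (mod 11), inverse of 23 mod 11 is 1 (check: 1 × 1 = 1 ≡ 1 (mod 11))
For equation 2: M_2 = 11, 11 ≡ 11 (mod 23), inverse of 11 mod 23 is 21 (check: 11 × 21 = 231 ≡ 1 (mod 23))
Combine: n ≡ Σ r_i×M_i×(M_i⁻¹ mod m_i) = 2×23×1 + 11×11×21 = 46 + 2541 = 2587
2587 mod 253 = 57
n ≡ 57 (mod 253)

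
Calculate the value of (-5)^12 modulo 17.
Using repeated squaring. (-5) ≡ 12 (mod 17). 12 = 8 + 4 (binary 1100). Repeated squaring mod 17: 12^1 ≡ 12; 12^2 ≡ 12² = 144 ≡ 8; 12^4 ≡ 8² = 64 ≡ 13; 12^8 ≡ 13² = 169 ≡ 16. Multiply: (-5)^12 ≡ 12^8 × 12^4 ≡ 16 × 13 (mod 17): 16 × 13 = 208 ≡ 4. So (-5)^12 ≡ 4 (mod 17).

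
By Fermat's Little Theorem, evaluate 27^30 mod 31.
By Fermat's Little Theorem, 27^{30} ≡ 1 (mod 31) since 31 is prime and gcd(27, 31) = 1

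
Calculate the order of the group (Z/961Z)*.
930

Prime factorization: 961 = 31^2
Using the formula φ(n) = n × Π(1 - 1/p) for each prime factor p:
φ(961) = 961 × (1 - 1/31)
φ(961) = 930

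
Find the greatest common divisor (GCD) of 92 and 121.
1

Using the Euclidean algorithm:
92 = 0 × 121 + 92
121 = 1 × 92 + 29
92 = 3 × 29 + 5
29 = 5 × 5 + 4
5 = 1 × 4 + 1
4 = 4 × 1 + 0

GCD(92, 121) = 1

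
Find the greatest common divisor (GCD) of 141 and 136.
1

Using the Euclidean algorithm:
141 = 1 × 136 + 5
136 = 27 × 5 + 1
5 = 5 × 1 + 0

GCD(141, 136) = 1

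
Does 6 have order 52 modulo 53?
p - 1 = 52 has prime divisors 2, 13. Check 6^(52/q) mod 53 for each: 6^(52/2) = 6^26 ≡ 1, 6^(52/13) = 6^4 ≡ 24 (mod 53). Since 6^26 ≡ 1 (mod 53), the order of 6 divides 26 (in fact the order is 26) ≠ 52, so it is not a primitive root.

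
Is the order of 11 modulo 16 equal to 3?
No, the actual order is 4, not 3.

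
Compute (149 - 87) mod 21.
20

(149 - 87) = 62
62 mod 21 = 20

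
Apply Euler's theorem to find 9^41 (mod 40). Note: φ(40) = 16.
By Euler: 9^{16} ≡ 1 (mod 40) since gcd(9, 40) = 1. 41 = 2×16 + 9. So 9^{41} ≡ 9^{9} ≡ 9 (mod 40)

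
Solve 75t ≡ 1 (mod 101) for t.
66

Using Extended Euclidean Algorithm:
gcd(75, 101) = 1
Bezout coefficients: 75 × -35 + 101 × 26 = 1
So 75 × -35 ≡ 1 (mod 101)
The inverse is -35 mod 101 = 66
Verification: 75 × 66 = 4950 = 49 × 101 + 1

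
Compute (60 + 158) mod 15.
8

(60 + 158) = 218
218 mod 15 = 8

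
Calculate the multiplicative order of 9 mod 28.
Powers of 9 mod 28: 9^1≡9, 9^2≡25, 9^3≡1. Order = 3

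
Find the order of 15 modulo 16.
Powers of 15 mod 16: 15^1≡15, 15^2≡1. Order = 2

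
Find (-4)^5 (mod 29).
(-4) ≡ 25 (mod 29). 5 = 4 + 1 (binary 101). Repeated squaring mod 29: 25^1 ≡ 25; 25^2 ≡ 25² = 625 ≡ 16; 25^4 ≡ 16² = 256 ≡ 24. Multiply: (-4)^5 ≡ 25^4 × 25^1 ≡ 24 × 25 (mod 29): 24 × 25 = 600 ≡ 20. So (-4)^5 ≡ 20 (mod 29).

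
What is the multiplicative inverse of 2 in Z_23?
2^(-1) ≡ 12 (mod 23). Verification: 2 × 12 = 24 ≡ 1 (mod 23)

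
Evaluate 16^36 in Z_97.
Using repeated squaring. 36 = 32 + 4 (binary 100100). Repeated squaring mod 97: 16^1 ≡ 16; 16^2 ≡ 16² = 256 ≡ 62; 16^4 ≡ 62² = 3844 ≡ 61; 16^8 ≡ 61² = 3721 ≡ 35; 16^16 ≡ 35² = 1225 ≡ 61; 16^32 ≡ 61² = 3721 ≡ 35. Multiply: 16^36 = 16^32 × 16^4 ≡ 35 × 61 (mod 97): 35 × 61 = 2135 ≡ 1. So 16^36 ≡ 1 (mod 97).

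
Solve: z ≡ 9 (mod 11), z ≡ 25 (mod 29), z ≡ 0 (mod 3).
M = 11 × 29 × 3 = 957. M₁ = 87, y₁ ≡ 10 (mod 11). M₂ = 33, y₂ ≡ 22 (mod 29). M₃ = 319, y₃ ≡ 1 (mod 3). z = 9×87×10 + 25×33×22 + 0×319×1 ≡ 141 (mod 957)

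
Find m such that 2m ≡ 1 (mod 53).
2^(-1) ≡ 27 (mod 53). Verification: 2 × 27 = 54 ≡ 1 (mod 53)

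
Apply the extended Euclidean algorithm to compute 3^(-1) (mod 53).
Extended GCD: 3(18) + 53(-1) = 1. So 3^(-1) ≡ 18 ≡ 18 (mod 53). Verify: 3 × 18 = 54 ≡ 1 (mod 53)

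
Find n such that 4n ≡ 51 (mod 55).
54

Since gcd(4, 55) = 1 divides 51, a solution exists.
Multiply both sides by the inverse of 4 mod 55:
  4^(-1) mod 55 = 14
  x ≡ 14 × 51 ≡ 714 ≡ 54 (mod 55)
Verification: 4 × 54 = 216 = 3 × 55 + 51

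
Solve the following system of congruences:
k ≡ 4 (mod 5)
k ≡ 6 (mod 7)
34

Using the Chinese Remainder Theorem:
M = product of moduli = 35
For equation 1: M_1 = 7, 7 ≡ 2 (mod 5), inverse of 7 mod 5 is 3 (check: 2 × 3 = 6 ≡ 1 (mod 5))
For equation 2: M_2 = 5, 5 ≡ 5 (mod 7), inverse of 5 mod 7 is 3 (check: 5 × 3 = 15 ≡ 1 (mod 7))
Combine: k ≡ Σ r_i×M_i×(M_i⁻¹ mod m_i) = 4×7×3 + 6×5×3 = 84 + 90 = 174
174 mod 35 = 34
k ≡ 34 (mod 35)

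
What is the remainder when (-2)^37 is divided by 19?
Using Fermat: (-2)^{18} ≡ 1 (mod 19). 37 ≡ 1 (mod 18). So (-2)^{37} ≡ (-2)^{1} ≡ 17 (mod 19)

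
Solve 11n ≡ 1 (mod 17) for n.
14

Using Extended Euclidean Algorithm:
gcd(11, 17) = 1
Bezout coefficients: 11 × -3 + 17 × 2 = 1
So 11 × -3 ≡ 1 (mod 17)
The inverse is -3 mod 17 = 14
Verification: 11 × 14 = 154 = 9 × 17 + 1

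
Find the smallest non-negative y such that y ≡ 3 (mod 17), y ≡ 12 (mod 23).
173

Using the Chinese Remainder Theorem:
M = product of moduli = 391
For equation 1: M_1 = 23, 23 ≡ 6 (mod 17), inverse of 23 mod 17 is 3 (check: 6 × 3 = 18 ≡ 1 (mod 17))
For equation 2: M_2 = 17, 17 ≡ 17 (mod 23), inverse of 17 mod 23 is 19 (check: 17 × 19 = 323 ≡ 1 (mod 23))
Combine: y ≡ Σ r_i×M_i×(M_i⁻¹ mod m_i) = 3×23×3 + 12×17×19 = 207 + 3876 = 4083
4083 mod 391 = 173
y ≡ 173 (mod 391)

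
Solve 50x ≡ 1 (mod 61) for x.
50^(-1) ≡ 11 (mod 61). Verification: 50 × 11 = 550 ≡ 1 (mod 61)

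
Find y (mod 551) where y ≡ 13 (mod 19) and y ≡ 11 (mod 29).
M = 19 × 29 = 551. M₁ = 29, y₁ ≡ 2 (mod 19). M₂ = 19, y₂ ≡ 26 (mod 29). y = 13×29×2 + 11×19×26 ≡ 127 (mod 551)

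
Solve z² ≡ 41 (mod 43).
The square roots of 41 mod 43 are 16 and 27. Verify: 16² = 256 ≡ 41 (mod 43)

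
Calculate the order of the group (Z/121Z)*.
110

Prime factorization: 121 = 11^2
Using the formula φ(n) = n × Π(1 - 1/p) for each prime factor p:
φ(121) = 121 × (1 - 1/11)
φ(121) = 110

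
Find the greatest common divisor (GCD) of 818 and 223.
1

Using the Euclidean algorithm:
818 = 3 × 223 + 149
223 = 1 × 149 + 74
149 = 2 × 74 + 1
74 = 74 × 1 + 0

GCD(818, 223) = 1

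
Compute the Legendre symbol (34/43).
(34/43) = 34^{21} mod 43 = -1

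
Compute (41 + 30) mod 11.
5

(41 + 30) = 71
71 mod 11 = 5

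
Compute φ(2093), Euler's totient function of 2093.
1584

Prime factorization: 2093 = 7 × 13 × 23
Using the formula φ(n) = n × Π(1 - 1/p) for each prime factor p:
φ(2093) = 2093 × (1 - 1/7) × (1 - 1/13) × (1 - 1/23)
φ(2093) = 1584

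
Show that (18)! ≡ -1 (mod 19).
(18)! mod 19 = 18. Since this equals -1 (mod 19), Wilson confirms 19 is prime.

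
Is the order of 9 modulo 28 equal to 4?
No, the actual order is 3, not 4.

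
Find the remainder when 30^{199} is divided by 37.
By Fermat: 30^{36} ≡ 1 (mod 37). 199 = 5×36 + 19. So 30^{199} ≡ 30^{19} ≡ 30 (mod 37)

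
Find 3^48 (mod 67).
Using repeated squaring. 48 = 32 + 16 (binary 110000). Repeated squaring mod 67: 3^1 ≡ 3; 3^2 ≡ 3² = 9 ≡ 9; 3^4 ≡ 9² = 81 ≡ 14; 3^8 ≡ 14² = 196 ≡ 62; 3^16 ≡ 62² = 3844 ≡ 25; 3^32 ≡ 25² = 625 ≡ 22. Multiply: 3^48 = 3^32 × 3^16 ≡ 22 × 25 (mod 67): 22 × 25 = 550 ≡ 14. So 3^48 ≡ 14 (mod 67).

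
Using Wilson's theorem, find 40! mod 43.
(42)! = (40)! × (41) × (42) ≡ -1 (mod 43). So (40)! ≡ -1 × [(42)(41)]^(-1) ≡ 21 (mod 43)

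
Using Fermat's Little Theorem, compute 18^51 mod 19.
By Fermat: 18^{18} ≡ 1 (mod 19). 51 = 2×18 + 15. So 18^{51} ≡ 18^{15} ≡ 18 (mod 19)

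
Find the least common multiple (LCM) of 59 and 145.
8555

First find GCD(59, 145) using the Euclidean algorithm:
59 = 0 × 145 + 59
145 = 2 × 59 + 27
59 = 2 × 27 + 5
27 = 5 × 5 + 2
5 = 2 × 2 + 1
2 = 2 × 1 + 0
GCD(59, 145) = 1

LCM formula: LCM(a, b) = (a × b) / GCD(a, b)
LCM(59, 145) = (59 × 145) / 1
LCM(59, 145) = 8555 / 1
LCM(59, 145) = 8555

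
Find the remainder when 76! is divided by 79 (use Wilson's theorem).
(78)! = (76)! × (77) × (78) ≡ -1 (mod 79). So (76)! ≡ -1 × [(78)(77)]^(-1) ≡ 39 (mod 79)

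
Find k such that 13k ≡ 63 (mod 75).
51

Since gcd(13, 75) = 1 divides 63, a solution exists.
Multiply both sides by the inverse of 13 mod 75:
  13^(-1) mod 75 = 52
  x ≡ 52 × 63 ≡ 3276 ≡ 51 (mod 75)
Verification: 13 × 51 = 663 = 8 × 75 + 63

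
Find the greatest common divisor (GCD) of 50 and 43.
1

Using the Euclidean algorithm:
50 = 1 × 43 + 7
43 = 6 × 7 + 1
7 = 7 × 1 + 0

GCD(50, 43) = 1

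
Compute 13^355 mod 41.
Using Fermat: 13^{40} ≡ 1 (mod 41). 355 ≡ 35 (mod 40). So 13^{355} ≡ 13^{35} ≡ 27 (mod 41)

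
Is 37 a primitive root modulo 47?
p - 1 = 46 has prime divisors 2, 23. Check 37^(46/q) mod 47 for each: 37^(46/2) = 37^23 ≡ 1, 37^(46/23) = 37^2 ≡ 6 (mod 47). Since 37^23 ≡ 1 (mod 47), the order of 37 divides 23 (in fact the order is 23) ≠ 46, so it is not a primitive root.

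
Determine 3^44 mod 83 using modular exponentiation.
Using repeated squaring. 44 = 32 + 8 + 4 (binary 101100). Repeated squaring mod 83: 3^1 ≡ 3; 3^2 ≡ 3² = 9 ≡ 9; 3^4 ≡ 9² = 81 ≡ 81; 3^8 ≡ 81² = 6561 ≡ 4; 3^16 ≡ 4² = 16 ≡ 16; 3^32 ≡ 16² = 256 ≡ 7. Multiply: 3^44 = 3^32 × 3^8 × 3^4 ≡ 7 × 4 × 81 (mod 83): 7 × 4 = 28 ≡ 28; 28 × 81 = 2268 ≡ 27. So 3^44 ≡ 27 (mod 83).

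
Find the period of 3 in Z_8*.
Powers of 3 mod 8: 3^1≡3, 3^2≡1. Order = 2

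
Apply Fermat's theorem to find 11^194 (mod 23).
By Fermat: 11^{22} ≡ 1 (mod 23). 194 = 8×22 + 18. So 11^{194} ≡ 11^{18} ≡ 16 (mod 23)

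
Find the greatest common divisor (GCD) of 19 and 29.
1

Using the Euclidean algorithm:
19 = 0 × 29 + 19
29 = 1 × 19 + 10
19 = 1 × 10 + 9
10 = 1 × 9 + 1
9 = 9 × 1 + 0

GCD(19, 29) = 1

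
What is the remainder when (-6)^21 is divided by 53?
Using repeated squaring. (-6) ≡ 47 (mod 53). 21 = 16 + 4 + 1 (binary 10101). Repeated squaring mod 53: 47^1 ≡ 47; 47^2 ≡ 47² = 2209 ≡ 36; 47^4 ≡ 36² = 1296 ≡ 24; 47^8 ≡ 24² = 576 ≡ 46; 47^16 ≡ 46² = 2116 ≡ 49. Multiply: (-6)^21 ≡ 47^16 × 47^4 × 47^1 ≡ 49 × 24 × 47 (mod 53): 49 × 24 = 1176 ≡ 10; 10 × 47 = 470 ≡ 46. So (-6)^21 ≡ 46 (mod 53).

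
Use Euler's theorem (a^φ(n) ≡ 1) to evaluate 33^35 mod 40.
By Euler: 33^{16} ≡ 1 (mod 40) since gcd(33, 40) = 1. 35 = 2×16 + 3. So 33^{35} ≡ 33^{3} ≡ 17 (mod 40)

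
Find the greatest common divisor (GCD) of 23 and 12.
1

Using the Euclidean algorithm:
23 = 1 × 12 + 11
12 = 1 × 11 + 1
11 = 11 × 1 + 0

GCD(23, 12) = 1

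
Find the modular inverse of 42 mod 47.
42^(-1) ≡ 28 (mod 47). Verification: 42 × 28 = 1176 ≡ 1 (mod 47)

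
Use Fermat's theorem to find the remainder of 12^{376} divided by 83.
44

By Fermat's Little Theorem, a^(p-1) ≡ 1 (mod p) for prime p and gcd(a, p) = 1
Here p = 83, so 12^82 ≡ 1 (mod 83)
We can reduce the exponent: 376 mod 82 = 48
So 12^376 ≡ 12^48 (mod 83)
Computing: 12^48 mod 83 = 44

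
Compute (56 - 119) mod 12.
9

(56 - 119) = -63
-63 mod 12 = 9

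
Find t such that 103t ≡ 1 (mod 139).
103^(-1) ≡ 27 (mod 139). Verification: 103 × 27 = 2781 ≡ 1 (mod 139)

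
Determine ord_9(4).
Powers of 4 mod 9: 4^1≡4, 4^2≡7, 4^3≡1. Order = 3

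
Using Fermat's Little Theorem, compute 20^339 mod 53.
By Fermat: 20^{52} ≡ 1 (mod 53). 339 ≡ 27 (mod 52). So 20^{339} ≡ 20^{27} ≡ 33 (mod 53)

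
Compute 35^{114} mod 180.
145

Using successive squaring:
Binary expansion of 114: 1110010
Powers of 35 mod 180 (each is the square of the previous):
  35^1 ≡ 35 (mod 180)
  35^2 ≡ 35² = 1225 ≡ 145 (mod 180)
  35^4 ≡ 145² = 21025 ≡ 145 (mod 180)
  35^8 ≡ 145² = 21025 ≡ 145 (mod 180)
  35^16 ≡ 145² = 21025 ≡ 145 (mod 180)
  35^32 ≡ 145² = 21025 ≡ 145 (mod 180)
  35^64 ≡ 145² = 21025 ≡ 145 (mod 180)
114 = 64 + 32 + 16 + 2, so 35^114 = 35^64 × 35^32 × 35^16 × 35^2 ≡ 145 × 145 × 145 × 145 (mod 180)
Multiplying step by step:
  145 × 145 = 21025 ≡ 145 (mod 180)
  145 × 145 = 21025 ≡ 145 (mod 180)
  145 × 145 = 21025 ≡ 145 (mod 180)
Result: 35^114 ≡ 145 (mod 180)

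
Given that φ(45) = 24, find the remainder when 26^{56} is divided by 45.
By Euler: 26^{24} ≡ 1 (mod 45) since gcd(26, 45) = 1. 56 = 2×24 + 8. So 26^{56} ≡ 26^{8} ≡ 1 (mod 45)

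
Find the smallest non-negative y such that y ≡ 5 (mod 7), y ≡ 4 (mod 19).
61

Using the Chinese Remainder Theorem:
M = product of moduli = 133
For equation 1: M_1 = 19, 19 ≡ 5 (mod 7), inverse of 19 mod 7 is 3 (check: 5 × 3 = 15 ≡ 1 (mod 7))
For equation 2: M_2 = 7, 7 ≡ 7 (mod 19), inverse of 7 mod 19 is 11 (check: 7 × 11 = 77 ≡ 1 (mod 19))
Combine: y ≡ Σ r_i×M_i×(M_i⁻¹ mod m_i) = 5×19×3 + 4×7×11 = 285 + 308 = 593
593 mod 133 = 61
y ≡ 61 (mod 133)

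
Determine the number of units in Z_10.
4

Prime factorization: 10 = 2 × 5
Using the formula φ(n) = n × Π(1 - 1/p) for each prime factor p:
φ(10) = 10 × (1 - 1/2) × (1 - 1/5)
φ(10) = 4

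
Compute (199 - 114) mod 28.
1

(199 - 114) = 85
85 mod 28 = 1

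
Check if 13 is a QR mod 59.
By Euler's criterion: 13^{29} ≡ 58 (mod 59). Since this equals -1 (≡ 58), 13 is not a QR.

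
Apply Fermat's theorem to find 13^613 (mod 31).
By Fermat: 13^{30} ≡ 1 (mod 31). 613 ≡ 13 (mod 30). So 13^{613} ≡ 13^{13} ≡ 11 (mod 31)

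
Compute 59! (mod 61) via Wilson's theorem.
(60)! = (59)! × (60) ≡ -1 (mod 61). So (59)! ≡ -1 × (60)^(-1) ≡ (-1)×(-1) = 1 (mod 61)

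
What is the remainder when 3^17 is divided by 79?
Using repeated squaring. 17 = 16 + 1 (binary 10001). Repeated squaring mod 79: 3^1 ≡ 3; 3^2 ≡ 3² = 9 ≡ 9; 3^4 ≡ 9² = 81 ≡ 2; 3^8 ≡ 2² = 4 ≡ 4; 3^16 ≡ 4² = 16 ≡ 16. Multiply: 3^17 = 3^16 × 3^1 ≡ 16 × 3 (mod 79): 16 × 3 = 48 ≡ 48. So 3^17 ≡ 48 (mod 79).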